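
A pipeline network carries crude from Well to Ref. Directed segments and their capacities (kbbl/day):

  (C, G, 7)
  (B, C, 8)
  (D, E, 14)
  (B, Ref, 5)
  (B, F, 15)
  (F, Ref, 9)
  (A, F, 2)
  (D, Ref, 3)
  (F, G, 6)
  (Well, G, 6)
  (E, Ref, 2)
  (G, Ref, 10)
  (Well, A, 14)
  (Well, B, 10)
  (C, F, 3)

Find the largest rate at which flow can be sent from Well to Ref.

Augment Well→B→Ref: bottleneck 5, flow now 5.
Augment Well→G→Ref: bottleneck 6, flow now 11.
Augment Well→A→F→Ref: bottleneck 2, flow now 13.
Augment Well→B→F→Ref: bottleneck 5, flow now 18.
No augmenting path remains; maximum flow = 18.
In the residual graph, reachable from Well: {Well, A}.
Min-cut edges: Well→B (10), Well→G (6), A→F (2); capacity 10 + 6 + 2 = 18.
This cut is saturated, so no flow can exceed 18.

18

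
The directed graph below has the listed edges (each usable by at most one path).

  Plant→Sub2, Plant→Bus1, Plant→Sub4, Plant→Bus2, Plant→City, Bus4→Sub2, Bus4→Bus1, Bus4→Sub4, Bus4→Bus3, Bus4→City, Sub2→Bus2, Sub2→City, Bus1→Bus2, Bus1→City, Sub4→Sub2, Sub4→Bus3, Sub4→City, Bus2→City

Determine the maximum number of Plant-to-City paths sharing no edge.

5

Assign every edge capacity 1; by Menger, the answer equals the max flow.
Path Plant→City (+1); total 1.
Path Plant→Sub2→City (+1); total 2.
Path Plant→Bus1→City (+1); total 3.
Path Plant→Sub4→City (+1); total 4.
Path Plant→Bus2→City (+1); total 5.
No residual Plant→City path; max flow = 5.
Certifying cut of size 5: {Plant→Bus1, Plant→Bus2, Plant→City, Plant→Sub2, Plant→Sub4}.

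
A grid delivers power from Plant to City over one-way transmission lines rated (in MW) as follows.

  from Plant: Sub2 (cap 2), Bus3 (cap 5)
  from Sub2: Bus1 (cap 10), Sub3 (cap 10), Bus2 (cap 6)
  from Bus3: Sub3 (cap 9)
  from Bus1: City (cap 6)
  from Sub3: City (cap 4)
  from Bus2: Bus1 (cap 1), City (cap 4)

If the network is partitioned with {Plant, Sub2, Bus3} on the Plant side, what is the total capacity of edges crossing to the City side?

35

Edges leaving {Plant, Sub2, Bus3}: Sub2→Bus1 (10), Sub2→Sub3 (10), Sub2→Bus2 (6), Bus3→Sub3 (9).
Cut capacity = 10 + 10 + 6 + 9 = 35.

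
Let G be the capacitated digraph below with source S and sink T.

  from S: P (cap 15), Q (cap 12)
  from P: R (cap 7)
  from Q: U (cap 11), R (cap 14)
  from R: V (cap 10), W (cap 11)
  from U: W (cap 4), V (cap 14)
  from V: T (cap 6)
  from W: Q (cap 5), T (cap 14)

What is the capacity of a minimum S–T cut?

Augment S→P→R→V→T: bottleneck 6, flow now 6.
Augment S→P→R→W→T: bottleneck 1, flow now 7.
Augment S→Q→R→W→T: bottleneck 10, flow now 17.
Augment S→Q→U→W→T: bottleneck 2, flow now 19.
No augmenting path remains; maximum flow = 19.
By max-flow min-cut, the minimum cut capacity equals the max flow.
In the residual graph, reachable from S: {S, P}.
Min-cut edges: S→Q (12), P→R (7); capacity 12 + 7 = 19.

19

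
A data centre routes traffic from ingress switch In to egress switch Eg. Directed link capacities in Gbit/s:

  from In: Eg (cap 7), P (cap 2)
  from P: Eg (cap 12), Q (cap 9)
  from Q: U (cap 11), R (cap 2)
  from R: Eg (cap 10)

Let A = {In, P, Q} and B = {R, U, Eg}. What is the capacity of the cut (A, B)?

32

Edges leaving {In, P, Q}: In→Eg (7), P→Eg (12), Q→R (2), Q→U (11).
Cut capacity = 7 + 12 + 2 + 11 = 32.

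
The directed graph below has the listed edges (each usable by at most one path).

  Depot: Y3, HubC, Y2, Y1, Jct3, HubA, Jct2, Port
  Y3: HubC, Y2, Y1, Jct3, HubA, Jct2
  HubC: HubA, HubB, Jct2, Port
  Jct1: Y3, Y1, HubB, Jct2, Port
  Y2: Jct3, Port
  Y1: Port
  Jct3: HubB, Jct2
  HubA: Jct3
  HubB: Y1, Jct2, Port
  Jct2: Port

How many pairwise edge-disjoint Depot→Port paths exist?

6

Assign every edge capacity 1; by Menger, the answer equals the max flow.
Path Depot→Port (+1); total 1.
Path Depot→HubC→Port (+1); total 2.
Path Depot→Y2→Port (+1); total 3.
Path Depot→Y1→Port (+1); total 4.
Path Depot→Jct2→Port (+1); total 5.
Path Depot→Jct3→HubB→Port (+1); total 6.
No residual Depot→Port path; max flow = 6.
Certifying cut of size 6: {Depot→Port, HubB→Port, HubC→Port, Jct2→Port, Y1→Port, Y2→Port}.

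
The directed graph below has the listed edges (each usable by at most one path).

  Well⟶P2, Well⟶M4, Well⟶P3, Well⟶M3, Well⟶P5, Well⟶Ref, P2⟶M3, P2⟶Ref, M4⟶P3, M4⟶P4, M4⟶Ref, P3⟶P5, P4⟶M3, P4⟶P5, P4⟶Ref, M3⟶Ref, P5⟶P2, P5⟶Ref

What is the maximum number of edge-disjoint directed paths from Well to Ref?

5

Assign every edge capacity 1; by Menger, the answer equals the max flow.
Path Well→Ref (+1); total 1.
Path Well→P2→Ref (+1); total 2.
Path Well→M4→Ref (+1); total 3.
Path Well→M3→Ref (+1); total 4.
Path Well→P5→Ref (+1); total 5.
No residual Well→Ref path; max flow = 5.
Certifying cut of size 5: {M3→Ref, P2→Ref, P5→Ref, Well→M4, Well→Ref}.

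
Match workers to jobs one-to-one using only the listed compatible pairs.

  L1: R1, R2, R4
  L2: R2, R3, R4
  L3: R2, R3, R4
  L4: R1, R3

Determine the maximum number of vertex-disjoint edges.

4

Unit-capacity flow: source→left, listed edges, right→sink; max matching = max flow.
Augmenting path L1→R1 (+1); matched 1.
Augmenting path L2→R2 (+1); matched 2.
Augmenting path L3→R3 (+1); matched 3.
Augmenting path L4→R1→L1→R4 (+1); matched 4.
No augmenting path remains; maximum matching = 4.
König certificate: {L1, L2, L3, L4} is a vertex cover of size 4 (every listed pair touches it), so no matching can be larger.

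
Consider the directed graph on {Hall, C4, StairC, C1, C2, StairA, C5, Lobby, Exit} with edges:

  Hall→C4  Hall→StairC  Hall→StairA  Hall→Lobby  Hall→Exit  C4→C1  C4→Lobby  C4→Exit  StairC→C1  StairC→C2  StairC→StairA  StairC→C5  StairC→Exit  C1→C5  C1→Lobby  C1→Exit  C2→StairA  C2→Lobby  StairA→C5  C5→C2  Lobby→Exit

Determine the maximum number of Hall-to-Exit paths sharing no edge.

Assign every edge capacity 1; by Menger, the answer equals the max flow.
Path Hall→Exit (+1); total 1.
Path Hall→C4→Exit (+1); total 2.
Path Hall→StairC→Exit (+1); total 3.
Path Hall→Lobby→Exit (+1); total 4.
No residual Hall→Exit path; max flow = 4.
Certifying cut of size 4: {Hall→C4, Hall→Exit, Hall→StairC, Lobby→Exit}.

4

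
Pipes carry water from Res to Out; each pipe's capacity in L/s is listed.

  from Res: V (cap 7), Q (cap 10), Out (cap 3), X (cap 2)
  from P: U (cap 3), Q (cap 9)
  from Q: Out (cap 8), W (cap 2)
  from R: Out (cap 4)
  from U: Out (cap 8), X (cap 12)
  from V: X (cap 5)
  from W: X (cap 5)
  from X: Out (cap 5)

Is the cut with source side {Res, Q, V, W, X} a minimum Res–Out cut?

Yes — it is a minimum cut (capacity 16).

Given cut capacity: 3 + 8 + 5 = 16.
Augment Res→Out: bottleneck 3, flow now 3.
Augment Res→Q→Out: bottleneck 8, flow now 11.
Augment Res→X→Out: bottleneck 2, flow now 13.
Augment Res→V→X→Out: bottleneck 3, flow now 16.
No augmenting path remains; maximum flow = 16.
Cut capacity 16 equals the max flow, so it is a minimum cut.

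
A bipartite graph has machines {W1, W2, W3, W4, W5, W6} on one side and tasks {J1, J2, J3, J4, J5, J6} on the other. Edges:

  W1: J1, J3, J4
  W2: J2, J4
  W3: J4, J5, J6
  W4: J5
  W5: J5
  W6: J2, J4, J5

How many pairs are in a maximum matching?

5

Unit-capacity flow: source→left, listed edges, right→sink; max matching = max flow.
Augmenting path W1→J1 (+1); matched 1.
Augmenting path W2→J2 (+1); matched 2.
Augmenting path W3→J4 (+1); matched 3.
Augmenting path W4→J5 (+1); matched 4.
Augmenting path W6→J4→W3→J6 (+1); matched 5.
No augmenting path remains; maximum matching = 5.
König certificate: {W1, W2, W3, W6, J5} is a vertex cover of size 5 (every listed pair touches it), so no matching can be larger.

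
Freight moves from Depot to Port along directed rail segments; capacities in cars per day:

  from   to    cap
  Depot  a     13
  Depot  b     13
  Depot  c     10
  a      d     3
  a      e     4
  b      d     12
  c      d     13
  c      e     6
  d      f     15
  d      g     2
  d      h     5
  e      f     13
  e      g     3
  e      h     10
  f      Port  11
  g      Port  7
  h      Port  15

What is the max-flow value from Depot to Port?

Augment Depot→a→d→f→Port: bottleneck 3, flow now 3.
Augment Depot→a→e→f→Port: bottleneck 4, flow now 7.
Augment Depot→b→d→f→Port: bottleneck 4, flow now 11.
Augment Depot→b→d→g→Port: bottleneck 2, flow now 13.
Augment Depot→b→d→h→Port: bottleneck 5, flow now 18.
Augment Depot→c→e→g→Port: bottleneck 3, flow now 21.
Augment Depot→c→e→h→Port: bottleneck 3, flow now 24.
Augment Depot→b→d→f→e→h→Port: bottleneck 1, flow now 25. (uses reverse residual edge)
Augment Depot→c→d→f→e→h→Port: bottleneck 3, flow now 28. (uses reverse residual edge)
No augmenting path remains; maximum flow = 28.
In the residual graph, reachable from Depot: {Depot, a, b, c, d, f}.
Min-cut edges: a→e (4), c→e (6), d→g (2), d→h (5), f→Port (11); capacity 4 + 6 + 2 + 5 + 11 = 28.
This cut is saturated, so no flow can exceed 28.

28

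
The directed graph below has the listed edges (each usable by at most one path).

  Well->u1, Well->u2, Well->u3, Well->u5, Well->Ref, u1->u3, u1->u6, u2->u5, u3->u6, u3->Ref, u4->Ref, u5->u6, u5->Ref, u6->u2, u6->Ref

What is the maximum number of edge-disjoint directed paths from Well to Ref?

Assign every edge capacity 1; by Menger, the answer equals the max flow.
Path Well→Ref (+1); total 1.
Path Well→u3→Ref (+1); total 2.
Path Well→u5→Ref (+1); total 3.
Path Well→u1→u6→Ref (+1); total 4.
No residual Well→Ref path; max flow = 4.
Certifying cut of size 4: {Well→Ref, u3→Ref, u5→Ref, u6→Ref}.

4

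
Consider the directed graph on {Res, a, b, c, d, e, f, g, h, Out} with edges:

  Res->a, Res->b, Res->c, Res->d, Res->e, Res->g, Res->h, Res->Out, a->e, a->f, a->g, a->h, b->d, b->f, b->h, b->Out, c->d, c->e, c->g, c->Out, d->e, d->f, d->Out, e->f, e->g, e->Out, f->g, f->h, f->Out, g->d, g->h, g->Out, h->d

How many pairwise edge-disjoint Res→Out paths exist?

7

Assign every edge capacity 1; by Menger, the answer equals the max flow.
Path Res→Out (+1); total 1.
Path Res→b→Out (+1); total 2.
Path Res→c→Out (+1); total 3.
Path Res→d→Out (+1); total 4.
Path Res→e→Out (+1); total 5.
Path Res→g→Out (+1); total 6.
Path Res→a→f→Out (+1); total 7.
No residual Res→Out path; max flow = 7.
Certifying cut of size 7: {Res→Out, Res→b, Res→c, d→Out, e→Out, f→Out, g→Out}.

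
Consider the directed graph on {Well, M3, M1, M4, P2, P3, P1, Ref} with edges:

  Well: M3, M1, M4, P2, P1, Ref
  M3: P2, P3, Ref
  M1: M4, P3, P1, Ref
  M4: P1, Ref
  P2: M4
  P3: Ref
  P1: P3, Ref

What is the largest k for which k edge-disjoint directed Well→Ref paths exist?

6

Assign every edge capacity 1; by Menger, the answer equals the max flow.
Path Well→Ref (+1); total 1.
Path Well→M3→Ref (+1); total 2.
Path Well→M1→Ref (+1); total 3.
Path Well→M4→Ref (+1); total 4.
Path Well→P1→Ref (+1); total 5.
Path Well→P2→M4→P1→P3→Ref (+1); total 6.
No residual Well→Ref path; max flow = 6.
Certifying cut of size 6: {Well→M1, Well→M3, Well→M4, Well→P1, Well→P2, Well→Ref}.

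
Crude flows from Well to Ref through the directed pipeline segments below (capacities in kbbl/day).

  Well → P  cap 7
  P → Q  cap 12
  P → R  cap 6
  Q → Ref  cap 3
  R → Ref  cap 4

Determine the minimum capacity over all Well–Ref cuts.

7

Augment Well→P→Q→Ref: bottleneck 3, flow now 3.
Augment Well→P→R→Ref: bottleneck 4, flow now 7.
No augmenting path remains; maximum flow = 7.
By max-flow min-cut, the minimum cut capacity equals the max flow.
In the residual graph, reachable from Well: {Well}.
Min-cut edges: Well→P (7); capacity 7 = 7.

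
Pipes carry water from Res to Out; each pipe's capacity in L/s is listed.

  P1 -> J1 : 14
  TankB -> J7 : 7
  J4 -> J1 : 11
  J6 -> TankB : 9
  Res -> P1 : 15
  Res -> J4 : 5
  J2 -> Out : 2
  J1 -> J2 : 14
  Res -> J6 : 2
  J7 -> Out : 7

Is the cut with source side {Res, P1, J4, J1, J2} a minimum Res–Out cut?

Given cut capacity: 2 + 2 = 4.
Augment Res→P1→J1→J2→Out: bottleneck 2, flow now 2.
Augment Res→J6→TankB→J7→Out: bottleneck 2, flow now 4.
No augmenting path remains; maximum flow = 4.
Cut capacity 4 equals the max flow, so it is a minimum cut.

Yes — it is a minimum cut (capacity 4).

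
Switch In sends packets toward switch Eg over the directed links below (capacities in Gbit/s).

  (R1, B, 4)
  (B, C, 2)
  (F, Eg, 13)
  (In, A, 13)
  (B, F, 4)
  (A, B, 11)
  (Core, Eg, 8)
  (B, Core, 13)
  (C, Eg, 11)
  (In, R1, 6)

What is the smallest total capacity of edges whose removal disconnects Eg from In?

Augment In→R1→B→C→Eg: bottleneck 2, flow now 2.
Augment In→R1→B→F→Eg: bottleneck 2, flow now 4.
Augment In→A→B→F→Eg: bottleneck 2, flow now 6.
Augment In→A→B→Core→Eg: bottleneck 8, flow now 14.
No augmenting path remains; maximum flow = 14.
By max-flow min-cut, the minimum cut capacity equals the max flow.
In the residual graph, reachable from In: {In, R1, A, B, Core}.
Min-cut edges: B→C (2), B→F (4), Core→Eg (8); capacity 2 + 4 + 8 = 14.

14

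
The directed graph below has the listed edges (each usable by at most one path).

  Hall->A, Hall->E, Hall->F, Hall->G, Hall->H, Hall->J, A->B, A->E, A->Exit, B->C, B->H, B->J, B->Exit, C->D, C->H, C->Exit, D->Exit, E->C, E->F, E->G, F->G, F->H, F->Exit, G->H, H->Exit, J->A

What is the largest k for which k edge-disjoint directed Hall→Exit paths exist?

Assign every edge capacity 1; by Menger, the answer equals the max flow.
Path Hall→A→Exit (+1); total 1.
Path Hall→F→Exit (+1); total 2.
Path Hall→H→Exit (+1); total 3.
Path Hall→E→C→Exit (+1); total 4.
Path Hall→J→A→B→Exit (+1); total 5.
No residual Hall→Exit path; max flow = 5.
Certifying cut of size 5: {H→Exit, Hall→A, Hall→E, Hall→F, Hall→J}.

5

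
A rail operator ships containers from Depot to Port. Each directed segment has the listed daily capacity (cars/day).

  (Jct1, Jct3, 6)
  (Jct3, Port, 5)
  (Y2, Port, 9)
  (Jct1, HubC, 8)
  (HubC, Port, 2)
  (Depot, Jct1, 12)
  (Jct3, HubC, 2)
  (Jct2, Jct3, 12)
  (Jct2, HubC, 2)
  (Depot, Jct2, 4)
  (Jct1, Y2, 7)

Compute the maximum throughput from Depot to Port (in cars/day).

Augment Depot→Jct2→Jct3→Port: bottleneck 4, flow now 4.
Augment Depot→Jct1→Jct3→Port: bottleneck 1, flow now 5.
Augment Depot→Jct1→Y2→Port: bottleneck 7, flow now 12.
Augment Depot→Jct1→HubC→Port: bottleneck 2, flow now 14.
No augmenting path remains; maximum flow = 14.
In the residual graph, reachable from Depot: {Depot, Jct2, Jct1, Jct3, HubC}.
Min-cut edges: Jct1→Y2 (7), Jct3→Port (5), HubC→Port (2); capacity 7 + 5 + 2 = 14.
This cut is saturated, so no flow can exceed 14.

14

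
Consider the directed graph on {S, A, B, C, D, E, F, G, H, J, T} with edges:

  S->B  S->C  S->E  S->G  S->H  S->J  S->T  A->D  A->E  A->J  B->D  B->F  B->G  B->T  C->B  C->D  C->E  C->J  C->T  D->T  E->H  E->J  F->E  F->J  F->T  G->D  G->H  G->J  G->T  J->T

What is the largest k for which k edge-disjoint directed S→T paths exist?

Assign every edge capacity 1; by Menger, the answer equals the max flow.
Path S→T (+1); total 1.
Path S→B→T (+1); total 2.
Path S→C→T (+1); total 3.
Path S→G→T (+1); total 4.
Path S→J→T (+1); total 5.
No residual S→T path; max flow = 5.
Certifying cut of size 5: {J→T, S→B, S→C, S→G, S→T}.

5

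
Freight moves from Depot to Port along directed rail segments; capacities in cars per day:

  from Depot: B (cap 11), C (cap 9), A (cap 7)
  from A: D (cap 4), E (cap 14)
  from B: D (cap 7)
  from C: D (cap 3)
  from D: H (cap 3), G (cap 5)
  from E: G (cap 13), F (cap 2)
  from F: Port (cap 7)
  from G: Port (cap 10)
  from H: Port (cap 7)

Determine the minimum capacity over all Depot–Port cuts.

15

Augment Depot→A→D→G→Port: bottleneck 4, flow now 4.
Augment Depot→A→E→F→Port: bottleneck 2, flow now 6.
Augment Depot→A→E→G→Port: bottleneck 1, flow now 7.
Augment Depot→B→D→G→Port: bottleneck 1, flow now 8.
Augment Depot→B→D→H→Port: bottleneck 3, flow now 11.
Augment Depot→B→D→A→E→G→Port: bottleneck 3, flow now 14. (uses reverse residual edge)
Augment Depot→C→D→A→E→G→Port: bottleneck 1, flow now 15. (uses reverse residual edge)
No augmenting path remains; maximum flow = 15.
By max-flow min-cut, the minimum cut capacity equals the max flow.
In the residual graph, reachable from Depot: {Depot, B, C, D}.
Min-cut edges: Depot→A (7), D→G (5), D→H (3); capacity 7 + 5 + 3 = 15.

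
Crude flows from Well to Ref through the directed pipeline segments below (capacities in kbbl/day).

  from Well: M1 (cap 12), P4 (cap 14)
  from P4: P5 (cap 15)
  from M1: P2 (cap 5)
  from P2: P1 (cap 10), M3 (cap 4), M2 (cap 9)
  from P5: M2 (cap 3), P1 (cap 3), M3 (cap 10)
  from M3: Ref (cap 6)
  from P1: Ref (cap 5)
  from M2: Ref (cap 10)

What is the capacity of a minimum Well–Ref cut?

Augment Well→P4→P5→M3→Ref: bottleneck 6, flow now 6.
Augment Well→P4→P5→P1→Ref: bottleneck 3, flow now 9.
Augment Well→P4→P5→M2→Ref: bottleneck 3, flow now 12.
Augment Well→M1→P2→P1→Ref: bottleneck 2, flow now 14.
Augment Well→M1→P2→M2→Ref: bottleneck 3, flow now 17.
No augmenting path remains; maximum flow = 17.
By max-flow min-cut, the minimum cut capacity equals the max flow.
In the residual graph, reachable from Well: {Well, P4, M1, P5, M3}.
Min-cut edges: M1→P2 (5), P5→P1 (3), P5→M2 (3), M3→Ref (6); capacity 5 + 3 + 3 + 6 = 17.

17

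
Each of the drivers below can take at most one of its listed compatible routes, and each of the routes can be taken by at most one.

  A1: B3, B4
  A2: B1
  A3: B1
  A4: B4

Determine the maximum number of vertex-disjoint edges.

3

Unit-capacity flow: source→left, listed edges, right→sink; max matching = max flow.
Augmenting path A1→B3 (+1); matched 1.
Augmenting path A2→B1 (+1); matched 2.
Augmenting path A4→B4 (+1); matched 3.
No augmenting path remains; maximum matching = 3.
König certificate: {A1, A4, B1} is a vertex cover of size 3 (every listed pair touches it), so no matching can be larger.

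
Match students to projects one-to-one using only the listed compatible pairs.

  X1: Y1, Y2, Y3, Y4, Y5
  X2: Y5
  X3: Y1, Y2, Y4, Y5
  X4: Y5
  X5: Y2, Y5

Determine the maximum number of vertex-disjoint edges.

4

Unit-capacity flow: source→left, listed edges, right→sink; max matching = max flow.
Augmenting path X1→Y1 (+1); matched 1.
Augmenting path X2→Y5 (+1); matched 2.
Augmenting path X3→Y2 (+1); matched 3.
Augmenting path X5→Y2→X3→Y4 (+1); matched 4.
No augmenting path remains; maximum matching = 4.
König certificate: {X1, X3, X5, Y5} is a vertex cover of size 4 (every listed pair touches it), so no matching can be larger.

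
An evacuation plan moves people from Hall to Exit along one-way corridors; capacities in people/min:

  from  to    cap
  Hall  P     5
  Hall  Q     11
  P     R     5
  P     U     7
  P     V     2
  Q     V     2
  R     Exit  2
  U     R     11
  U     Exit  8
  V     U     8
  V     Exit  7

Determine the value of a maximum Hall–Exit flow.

Augment Hall→P→R→Exit: bottleneck 2, flow now 2.
Augment Hall→P→U→Exit: bottleneck 3, flow now 5.
Augment Hall→Q→V→Exit: bottleneck 2, flow now 7.
No augmenting path remains; maximum flow = 7.
In the residual graph, reachable from Hall: {Hall, Q}.
Min-cut edges: Hall→P (5), Q→V (2); capacity 5 + 2 = 7.
This cut is saturated, so no flow can exceed 7.

7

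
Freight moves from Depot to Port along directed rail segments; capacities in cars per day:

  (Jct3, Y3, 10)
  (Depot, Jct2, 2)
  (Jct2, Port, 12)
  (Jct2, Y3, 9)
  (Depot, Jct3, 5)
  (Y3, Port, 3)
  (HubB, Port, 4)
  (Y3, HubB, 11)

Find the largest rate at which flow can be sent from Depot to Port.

Augment Depot→Jct2→Port: bottleneck 2, flow now 2.
Augment Depot→Jct3→Y3→Port: bottleneck 3, flow now 5.
Augment Depot→Jct3→Y3→HubB→Port: bottleneck 2, flow now 7.
No augmenting path remains; maximum flow = 7.
In the residual graph, reachable from Depot: {Depot}.
Min-cut edges: Depot→Jct3 (5), Depot→Jct2 (2); capacity 5 + 2 = 7.
This cut is saturated, so no flow can exceed 7.

7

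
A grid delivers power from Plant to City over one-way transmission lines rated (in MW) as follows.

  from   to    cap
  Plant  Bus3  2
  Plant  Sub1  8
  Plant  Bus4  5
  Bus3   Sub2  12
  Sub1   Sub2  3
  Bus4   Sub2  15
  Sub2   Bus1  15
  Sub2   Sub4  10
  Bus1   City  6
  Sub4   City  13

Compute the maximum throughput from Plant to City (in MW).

10

Augment Plant→Bus3→Sub2→Bus1→City: bottleneck 2, flow now 2.
Augment Plant→Sub1→Sub2→Bus1→City: bottleneck 3, flow now 5.
Augment Plant→Bus4→Sub2→Bus1→City: bottleneck 1, flow now 6.
Augment Plant→Bus4→Sub2→Sub4→City: bottleneck 4, flow now 10.
No augmenting path remains; maximum flow = 10.
In the residual graph, reachable from Plant: {Plant, Sub1}.
Min-cut edges: Plant→Bus3 (2), Plant→Bus4 (5), Sub1→Sub2 (3); capacity 2 + 5 + 3 = 10.
This cut is saturated, so no flow can exceed 10.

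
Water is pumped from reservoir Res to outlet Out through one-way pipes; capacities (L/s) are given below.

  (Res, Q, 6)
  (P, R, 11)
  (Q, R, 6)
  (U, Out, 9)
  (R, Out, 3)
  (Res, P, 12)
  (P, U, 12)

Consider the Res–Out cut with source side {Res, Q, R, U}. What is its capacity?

Edges leaving {Res, Q, R, U}: Res→P (12), R→Out (3), U→Out (9).
Cut capacity = 12 + 3 + 9 = 24.

24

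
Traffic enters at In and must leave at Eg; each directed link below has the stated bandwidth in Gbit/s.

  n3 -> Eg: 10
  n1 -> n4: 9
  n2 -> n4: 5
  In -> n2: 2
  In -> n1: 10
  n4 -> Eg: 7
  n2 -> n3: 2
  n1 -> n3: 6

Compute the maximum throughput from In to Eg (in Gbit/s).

12

Augment In→n1→n3→Eg: bottleneck 6, flow now 6.
Augment In→n1→n4→Eg: bottleneck 4, flow now 10.
Augment In→n2→n3→Eg: bottleneck 2, flow now 12.
No augmenting path remains; maximum flow = 12.
In the residual graph, reachable from In: {In}.
Min-cut edges: In→n1 (10), In→n2 (2); capacity 10 + 2 = 12.
This cut is saturated, so no flow can exceed 12.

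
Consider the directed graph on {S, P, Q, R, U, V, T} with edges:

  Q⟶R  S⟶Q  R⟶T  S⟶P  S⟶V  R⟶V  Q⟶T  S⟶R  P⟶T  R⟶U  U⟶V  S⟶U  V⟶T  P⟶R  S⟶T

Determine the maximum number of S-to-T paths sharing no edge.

5

Assign every edge capacity 1; by Menger, the answer equals the max flow.
Path S→T (+1); total 1.
Path S→P→T (+1); total 2.
Path S→Q→T (+1); total 3.
Path S→R→T (+1); total 4.
Path S→V→T (+1); total 5.
No residual S→T path; max flow = 5.
Certifying cut of size 5: {S→P, S→Q, S→R, S→T, V→T}.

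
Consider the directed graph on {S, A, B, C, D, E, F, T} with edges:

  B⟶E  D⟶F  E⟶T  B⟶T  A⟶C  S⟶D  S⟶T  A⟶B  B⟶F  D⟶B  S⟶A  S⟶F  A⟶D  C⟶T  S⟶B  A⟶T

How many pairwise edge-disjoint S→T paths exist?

4

Assign every edge capacity 1; by Menger, the answer equals the max flow.
Path S→T (+1); total 1.
Path S→A→T (+1); total 2.
Path S→B→T (+1); total 3.
Path S→D→B→E→T (+1); total 4.
No residual S→T path; max flow = 4.
Certifying cut of size 4: {S→A, S→B, S→D, S→T}.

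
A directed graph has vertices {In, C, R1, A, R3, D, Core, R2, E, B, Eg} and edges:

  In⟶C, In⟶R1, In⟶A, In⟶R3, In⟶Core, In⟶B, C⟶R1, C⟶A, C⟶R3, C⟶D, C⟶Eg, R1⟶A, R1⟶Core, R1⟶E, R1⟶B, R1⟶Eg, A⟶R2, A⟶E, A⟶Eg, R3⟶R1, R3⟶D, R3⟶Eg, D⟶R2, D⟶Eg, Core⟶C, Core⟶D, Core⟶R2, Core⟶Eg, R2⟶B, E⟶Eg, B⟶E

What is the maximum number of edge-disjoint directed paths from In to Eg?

6

Assign every edge capacity 1; by Menger, the answer equals the max flow.
Path In→C→Eg (+1); total 1.
Path In→R1→Eg (+1); total 2.
Path In→A→Eg (+1); total 3.
Path In→R3→Eg (+1); total 4.
Path In→Core→Eg (+1); total 5.
Path In→B→E→Eg (+1); total 6.
No residual In→Eg path; max flow = 6.
Certifying cut of size 6: {In→A, In→B, In→C, In→Core, In→R1, In→R3}.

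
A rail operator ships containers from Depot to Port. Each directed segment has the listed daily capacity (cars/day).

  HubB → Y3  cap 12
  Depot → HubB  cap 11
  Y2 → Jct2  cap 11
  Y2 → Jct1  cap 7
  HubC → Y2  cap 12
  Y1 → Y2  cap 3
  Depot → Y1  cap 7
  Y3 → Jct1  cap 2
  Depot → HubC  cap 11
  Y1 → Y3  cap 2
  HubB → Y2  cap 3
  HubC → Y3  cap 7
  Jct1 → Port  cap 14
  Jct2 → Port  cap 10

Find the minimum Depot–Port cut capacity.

19

Augment Depot→HubC→Y3→Jct1→Port: bottleneck 2, flow now 2.
Augment Depot→HubC→Y2→Jct2→Port: bottleneck 9, flow now 11.
Augment Depot→Y1→Y2→Jct2→Port: bottleneck 1, flow now 12.
Augment Depot→Y1→Y2→Jct1→Port: bottleneck 2, flow now 14.
Augment Depot→HubB→Y2→Jct1→Port: bottleneck 3, flow now 17.
Augment Depot→Y1→Y3→HubC→Y2→Jct1→Port: bottleneck 2, flow now 19. (uses reverse residual edge)
No augmenting path remains; maximum flow = 19.
By max-flow min-cut, the minimum cut capacity equals the max flow.
In the residual graph, reachable from Depot: {Depot, Y1, HubB, Y3}.
Min-cut edges: Depot→HubC (11), Y1→Y2 (3), HubB→Y2 (3), Y3→Jct1 (2); capacity 11 + 3 + 3 + 2 = 19.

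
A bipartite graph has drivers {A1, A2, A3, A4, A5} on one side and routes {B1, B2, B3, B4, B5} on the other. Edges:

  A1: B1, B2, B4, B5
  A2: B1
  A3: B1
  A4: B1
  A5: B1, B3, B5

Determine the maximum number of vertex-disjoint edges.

3

Unit-capacity flow: source→left, listed edges, right→sink; max matching = max flow.
Augmenting path A1→B1 (+1); matched 1.
Augmenting path A5→B3 (+1); matched 2.
Augmenting path A2→B1→A1→B2 (+1); matched 3.
No augmenting path remains; maximum matching = 3.
König certificate: {A1, A5, B1} is a vertex cover of size 3 (every listed pair touches it), so no matching can be larger.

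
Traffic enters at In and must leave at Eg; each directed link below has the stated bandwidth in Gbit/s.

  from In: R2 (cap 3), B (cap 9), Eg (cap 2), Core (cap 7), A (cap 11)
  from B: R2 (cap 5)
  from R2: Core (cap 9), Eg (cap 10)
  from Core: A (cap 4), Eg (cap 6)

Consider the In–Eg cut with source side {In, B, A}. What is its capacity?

17

Edges leaving {In, B, A}: In→R2 (3), In→Core (7), In→Eg (2), B→R2 (5).
Cut capacity = 3 + 7 + 2 + 5 = 17.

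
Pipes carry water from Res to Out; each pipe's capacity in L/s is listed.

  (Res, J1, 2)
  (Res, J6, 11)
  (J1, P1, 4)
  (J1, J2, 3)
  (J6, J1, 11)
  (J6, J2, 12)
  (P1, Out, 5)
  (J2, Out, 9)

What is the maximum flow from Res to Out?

Augment Res→J1→P1→Out: bottleneck 2, flow now 2.
Augment Res→J6→J2→Out: bottleneck 9, flow now 11.
Augment Res→J6→J1→P1→Out: bottleneck 2, flow now 13.
No augmenting path remains; maximum flow = 13.
In the residual graph, reachable from Res: {Res}.
Min-cut edges: Res→J1 (2), Res→J6 (11); capacity 2 + 11 = 13.
This cut is saturated, so no flow can exceed 13.

13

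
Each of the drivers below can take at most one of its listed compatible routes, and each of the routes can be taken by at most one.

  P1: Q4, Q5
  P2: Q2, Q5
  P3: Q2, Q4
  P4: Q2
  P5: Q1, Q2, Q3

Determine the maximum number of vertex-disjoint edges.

4

Unit-capacity flow: source→left, listed edges, right→sink; max matching = max flow.
Augmenting path P1→Q4 (+1); matched 1.
Augmenting path P2→Q2 (+1); matched 2.
Augmenting path P5→Q1 (+1); matched 3.
Augmenting path P3→Q2→P2→Q5 (+1); matched 4.
No augmenting path remains; maximum matching = 4.
König certificate: {P5, Q2, Q4, Q5} is a vertex cover of size 4 (every listed pair touches it), so no matching can be larger.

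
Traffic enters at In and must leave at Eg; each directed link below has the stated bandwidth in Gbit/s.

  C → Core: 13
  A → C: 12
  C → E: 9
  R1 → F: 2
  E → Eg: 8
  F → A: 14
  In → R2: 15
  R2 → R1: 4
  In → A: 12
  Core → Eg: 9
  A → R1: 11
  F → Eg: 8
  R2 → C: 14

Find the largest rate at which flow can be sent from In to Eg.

Augment In→R2→C→Core→Eg: bottleneck 9, flow now 9.
Augment In→R2→C→E→Eg: bottleneck 5, flow now 14.
Augment In→R2→R1→F→Eg: bottleneck 1, flow now 15.
Augment In→A→C→E→Eg: bottleneck 3, flow now 18.
Augment In→A→R1→F→Eg: bottleneck 1, flow now 19.
No augmenting path remains; maximum flow = 19.
In the residual graph, reachable from In: {In, R2, A, C, R1, Core, E}.
Min-cut edges: R1→F (2), Core→Eg (9), E→Eg (8); capacity 2 + 9 + 8 = 19.
This cut is saturated, so no flow can exceed 19.

19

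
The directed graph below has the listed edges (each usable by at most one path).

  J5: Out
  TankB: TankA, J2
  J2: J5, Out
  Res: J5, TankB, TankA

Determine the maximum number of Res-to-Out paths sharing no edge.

Assign every edge capacity 1; by Menger, the answer equals the max flow.
Path Res→J5→Out (+1); total 1.
Path Res→TankB→J2→Out (+1); total 2.
No residual Res→Out path; max flow = 2.
Certifying cut of size 2: {Res→J5, Res→TankB}.

2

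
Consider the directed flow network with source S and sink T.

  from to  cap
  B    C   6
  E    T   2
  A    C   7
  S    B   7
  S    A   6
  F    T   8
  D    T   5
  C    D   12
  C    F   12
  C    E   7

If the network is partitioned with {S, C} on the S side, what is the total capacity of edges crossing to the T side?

44

Edges leaving {S, C}: S→A (6), S→B (7), C→D (12), C→E (7), C→F (12).
Cut capacity = 6 + 7 + 12 + 7 + 12 = 44.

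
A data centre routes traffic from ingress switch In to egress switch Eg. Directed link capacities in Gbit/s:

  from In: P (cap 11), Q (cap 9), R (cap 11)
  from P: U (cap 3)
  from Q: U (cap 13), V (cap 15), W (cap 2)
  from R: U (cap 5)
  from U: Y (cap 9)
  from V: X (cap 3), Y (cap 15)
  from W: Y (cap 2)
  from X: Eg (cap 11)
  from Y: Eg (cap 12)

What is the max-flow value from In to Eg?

Augment In→P→U→Y→Eg: bottleneck 3, flow now 3.
Augment In→Q→U→Y→Eg: bottleneck 6, flow now 9.
Augment In→Q→V→X→Eg: bottleneck 3, flow now 12.
Augment In→R→U→Q→V→Y→Eg: bottleneck 3, flow now 15. (uses reverse residual edge)
No augmenting path remains; maximum flow = 15.
In the residual graph, reachable from In: {In, P, Q, R, U, V, W, Y}.
Min-cut edges: V→X (3), Y→Eg (12); capacity 3 + 12 = 15.
This cut is saturated, so no flow can exceed 15.

15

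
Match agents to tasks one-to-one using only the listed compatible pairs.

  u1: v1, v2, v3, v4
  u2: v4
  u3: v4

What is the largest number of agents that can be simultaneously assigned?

2

Unit-capacity flow: source→left, listed edges, right→sink; max matching = max flow.
Augmenting path u1→v1 (+1); matched 1.
Augmenting path u2→v4 (+1); matched 2.
No augmenting path remains; maximum matching = 2.
König certificate: {u1, v4} is a vertex cover of size 2 (every listed pair touches it), so no matching can be larger.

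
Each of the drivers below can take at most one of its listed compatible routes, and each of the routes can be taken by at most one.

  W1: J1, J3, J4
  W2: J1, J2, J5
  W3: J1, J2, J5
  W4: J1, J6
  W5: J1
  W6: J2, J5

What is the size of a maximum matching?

5

Unit-capacity flow: source→left, listed edges, right→sink; max matching = max flow.
Augmenting path W1→J1 (+1); matched 1.
Augmenting path W2→J2 (+1); matched 2.
Augmenting path W3→J5 (+1); matched 3.
Augmenting path W4→J6 (+1); matched 4.
Augmenting path W5→J1→W1→J3 (+1); matched 5.
No augmenting path remains; maximum matching = 5.
König certificate: {W1, W4, J1, J2, J5} is a vertex cover of size 5 (every listed pair touches it), so no matching can be larger.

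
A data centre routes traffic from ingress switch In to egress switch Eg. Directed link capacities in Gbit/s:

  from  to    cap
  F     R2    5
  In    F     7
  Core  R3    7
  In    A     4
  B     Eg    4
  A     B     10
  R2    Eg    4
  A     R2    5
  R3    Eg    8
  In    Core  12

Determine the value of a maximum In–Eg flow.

15

Augment In→Core→R3→Eg: bottleneck 7, flow now 7.
Augment In→A→B→Eg: bottleneck 4, flow now 11.
Augment In→F→R2→Eg: bottleneck 4, flow now 15.
No augmenting path remains; maximum flow = 15.
In the residual graph, reachable from In: {In, Core, F, R2}.
Min-cut edges: In→A (4), Core→R3 (7), R2→Eg (4); capacity 4 + 7 + 4 = 15.
This cut is saturated, so no flow can exceed 15.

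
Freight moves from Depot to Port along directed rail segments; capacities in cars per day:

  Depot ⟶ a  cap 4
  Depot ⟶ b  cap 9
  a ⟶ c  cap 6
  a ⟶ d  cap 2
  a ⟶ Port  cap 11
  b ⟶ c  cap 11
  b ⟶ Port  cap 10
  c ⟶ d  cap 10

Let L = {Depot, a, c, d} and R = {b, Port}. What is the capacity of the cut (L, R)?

20

Edges leaving {Depot, a, c, d}: Depot→b (9), a→Port (11).
Cut capacity = 9 + 11 = 20.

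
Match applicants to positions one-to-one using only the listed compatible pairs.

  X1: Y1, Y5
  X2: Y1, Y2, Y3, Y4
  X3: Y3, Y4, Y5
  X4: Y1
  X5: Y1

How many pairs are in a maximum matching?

Unit-capacity flow: source→left, listed edges, right→sink; max matching = max flow.
Augmenting path X1→Y1 (+1); matched 1.
Augmenting path X2→Y2 (+1); matched 2.
Augmenting path X3→Y3 (+1); matched 3.
Augmenting path X4→Y1→X1→Y5 (+1); matched 4.
No augmenting path remains; maximum matching = 4.
König certificate: {X1, X2, X3, Y1} is a vertex cover of size 4 (every listed pair touches it), so no matching can be larger.

4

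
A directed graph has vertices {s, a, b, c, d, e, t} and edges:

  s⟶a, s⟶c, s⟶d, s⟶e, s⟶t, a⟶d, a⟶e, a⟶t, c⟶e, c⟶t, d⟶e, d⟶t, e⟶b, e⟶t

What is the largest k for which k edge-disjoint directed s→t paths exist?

5

Assign every edge capacity 1; by Menger, the answer equals the max flow.
Path s→t (+1); total 1.
Path s→a→t (+1); total 2.
Path s→c→t (+1); total 3.
Path s→d→t (+1); total 4.
Path s→e→t (+1); total 5.
No residual s→t path; max flow = 5.
Certifying cut of size 5: {s→a, s→c, s→d, s→e, s→t}.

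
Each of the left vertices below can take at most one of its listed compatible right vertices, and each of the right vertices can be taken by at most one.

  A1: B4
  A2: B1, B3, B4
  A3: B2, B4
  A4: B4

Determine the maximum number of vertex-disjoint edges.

3

Unit-capacity flow: source→left, listed edges, right→sink; max matching = max flow.
Augmenting path A1→B4 (+1); matched 1.
Augmenting path A2→B1 (+1); matched 2.
Augmenting path A3→B2 (+1); matched 3.
No augmenting path remains; maximum matching = 3.
König certificate: {A2, A3, B4} is a vertex cover of size 3 (every listed pair touches it), so no matching can be larger.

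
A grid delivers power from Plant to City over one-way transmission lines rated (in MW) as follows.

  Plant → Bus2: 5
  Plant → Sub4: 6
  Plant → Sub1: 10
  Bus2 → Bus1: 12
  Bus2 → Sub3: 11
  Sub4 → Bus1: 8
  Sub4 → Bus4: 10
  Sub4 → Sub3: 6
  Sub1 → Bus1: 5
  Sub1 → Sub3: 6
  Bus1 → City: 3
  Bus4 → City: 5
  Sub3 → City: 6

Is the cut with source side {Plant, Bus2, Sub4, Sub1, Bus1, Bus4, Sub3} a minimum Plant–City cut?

Given cut capacity: 3 + 5 + 6 = 14.
Augment Plant→Bus2→Bus1→City: bottleneck 3, flow now 3.
Augment Plant→Bus2→Sub3→City: bottleneck 2, flow now 5.
Augment Plant→Sub4→Bus4→City: bottleneck 5, flow now 10.
Augment Plant→Sub4→Sub3→City: bottleneck 1, flow now 11.
Augment Plant→Sub1→Sub3→City: bottleneck 3, flow now 14.
No augmenting path remains; maximum flow = 14.
Cut capacity 14 equals the max flow, so it is a minimum cut.

Yes — it is a minimum cut (capacity 14).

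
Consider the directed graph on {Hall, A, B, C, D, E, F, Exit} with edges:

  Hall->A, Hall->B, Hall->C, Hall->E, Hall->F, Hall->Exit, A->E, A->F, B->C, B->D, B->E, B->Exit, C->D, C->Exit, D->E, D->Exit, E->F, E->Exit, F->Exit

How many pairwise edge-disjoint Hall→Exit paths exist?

Assign every edge capacity 1; by Menger, the answer equals the max flow.
Path Hall→Exit (+1); total 1.
Path Hall→B→Exit (+1); total 2.
Path Hall→C→Exit (+1); total 3.
Path Hall→E→Exit (+1); total 4.
Path Hall→F→Exit (+1); total 5.
No residual Hall→Exit path; max flow = 5.
Certifying cut of size 5: {E→Exit, F→Exit, Hall→B, Hall→C, Hall→Exit}.

5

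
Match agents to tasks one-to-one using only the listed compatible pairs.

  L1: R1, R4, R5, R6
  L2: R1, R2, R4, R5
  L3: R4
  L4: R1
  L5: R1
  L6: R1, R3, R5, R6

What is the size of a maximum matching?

5

Unit-capacity flow: source→left, listed edges, right→sink; max matching = max flow.
Augmenting path L1→R1 (+1); matched 1.
Augmenting path L2→R2 (+1); matched 2.
Augmenting path L3→R4 (+1); matched 3.
Augmenting path L6→R3 (+1); matched 4.
Augmenting path L4→R1→L1→R5 (+1); matched 5.
No augmenting path remains; maximum matching = 5.
König certificate: {L1, L2, L3, L6, R1} is a vertex cover of size 5 (every listed pair touches it), so no matching can be larger.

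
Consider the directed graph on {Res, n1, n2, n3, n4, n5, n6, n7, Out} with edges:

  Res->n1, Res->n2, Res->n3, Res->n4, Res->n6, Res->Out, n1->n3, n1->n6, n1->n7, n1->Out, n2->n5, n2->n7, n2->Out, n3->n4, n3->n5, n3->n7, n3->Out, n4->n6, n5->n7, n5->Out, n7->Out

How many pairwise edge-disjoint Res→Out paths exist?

Assign every edge capacity 1; by Menger, the answer equals the max flow.
Path Res→Out (+1); total 1.
Path Res→n1→Out (+1); total 2.
Path Res→n2→Out (+1); total 3.
Path Res→n3→Out (+1); total 4.
No residual Res→Out path; max flow = 4.
Certifying cut of size 4: {Res→Out, Res→n1, Res→n2, Res→n3}.

4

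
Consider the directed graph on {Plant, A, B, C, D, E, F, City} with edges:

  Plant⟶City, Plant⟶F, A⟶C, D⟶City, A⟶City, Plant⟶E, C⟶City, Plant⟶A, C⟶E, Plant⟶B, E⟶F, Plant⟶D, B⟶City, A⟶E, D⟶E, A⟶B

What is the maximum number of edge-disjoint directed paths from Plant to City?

Assign every edge capacity 1; by Menger, the answer equals the max flow.
Path Plant→City (+1); total 1.
Path Plant→A→City (+1); total 2.
Path Plant→B→City (+1); total 3.
Path Plant→D→City (+1); total 4.
No residual Plant→City path; max flow = 4.
Certifying cut of size 4: {Plant→A, Plant→B, Plant→City, Plant→D}.

4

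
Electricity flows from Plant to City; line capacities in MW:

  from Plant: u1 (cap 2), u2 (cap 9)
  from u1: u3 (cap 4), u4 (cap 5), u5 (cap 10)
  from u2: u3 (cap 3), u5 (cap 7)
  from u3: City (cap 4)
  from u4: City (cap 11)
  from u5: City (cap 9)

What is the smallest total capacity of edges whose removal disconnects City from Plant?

Augment Plant→u1→u3→City: bottleneck 2, flow now 2.
Augment Plant→u2→u3→City: bottleneck 2, flow now 4.
Augment Plant→u2→u5→City: bottleneck 7, flow now 11.
No augmenting path remains; maximum flow = 11.
By max-flow min-cut, the minimum cut capacity equals the max flow.
In the residual graph, reachable from Plant: {Plant}.
Min-cut edges: Plant→u1 (2), Plant→u2 (9); capacity 2 + 9 = 11.

11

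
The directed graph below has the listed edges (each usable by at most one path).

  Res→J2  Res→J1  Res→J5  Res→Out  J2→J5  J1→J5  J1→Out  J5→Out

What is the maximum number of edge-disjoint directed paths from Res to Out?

Assign every edge capacity 1; by Menger, the answer equals the max flow.
Path Res→Out (+1); total 1.
Path Res→J1→Out (+1); total 2.
Path Res→J5→Out (+1); total 3.
No residual Res→Out path; max flow = 3.
Certifying cut of size 3: {J5→Out, Res→J1, Res→Out}.

3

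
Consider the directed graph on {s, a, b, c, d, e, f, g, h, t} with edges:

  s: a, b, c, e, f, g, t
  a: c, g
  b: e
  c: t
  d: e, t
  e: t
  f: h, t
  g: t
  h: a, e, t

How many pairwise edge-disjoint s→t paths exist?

Assign every edge capacity 1; by Menger, the answer equals the max flow.
Path s→t (+1); total 1.
Path s→c→t (+1); total 2.
Path s→e→t (+1); total 3.
Path s→f→t (+1); total 4.
Path s→g→t (+1); total 5.
No residual s→t path; max flow = 5.
Certifying cut of size 5: {c→t, e→t, g→t, s→f, s→t}.

5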